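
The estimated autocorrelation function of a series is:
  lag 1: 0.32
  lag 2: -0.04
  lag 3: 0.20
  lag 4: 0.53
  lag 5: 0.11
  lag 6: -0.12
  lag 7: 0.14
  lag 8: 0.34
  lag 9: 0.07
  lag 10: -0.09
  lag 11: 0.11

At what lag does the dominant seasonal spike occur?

The largest autocorrelation is r_4 = 0.53, with a weaker echo at lag 8 (0.34); the remaining lags stay at or below 0.32.
The dominant spike at lag 4 indicates a seasonal period of 4.

4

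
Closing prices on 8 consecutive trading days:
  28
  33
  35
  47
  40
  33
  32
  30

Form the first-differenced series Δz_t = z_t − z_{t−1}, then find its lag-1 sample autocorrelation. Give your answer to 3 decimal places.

First differences Δz: 5, 2, 12, -7, -7, -1, -2
Mean of differences = 0.2857
Numerator Σ(Δz_t−Δz̄)(Δz_{t+1}−Δz̄) = 8.2041
Denominator Σ(Δz_t−Δz̄)² = 275.4286
r_1(Δz) = 8.2041 / 275.4286 = 0.030

0.030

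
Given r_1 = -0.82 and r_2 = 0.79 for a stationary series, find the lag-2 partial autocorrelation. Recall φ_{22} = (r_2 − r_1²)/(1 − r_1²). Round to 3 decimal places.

0.359

φ_{22} = (r_2 − r_1²) / (1 − r_1²)
r_1² = (-0.82)² = 0.6724
Numerator = 0.79 − 0.6724 = 0.1176; denominator = 1 − 0.6724 = 0.3276
φ_{22} = 0.1176 / 0.3276 = 0.359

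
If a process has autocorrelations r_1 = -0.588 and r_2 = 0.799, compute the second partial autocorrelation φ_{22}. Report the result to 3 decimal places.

0.693

φ_{22} = (r_2 − r_1²) / (1 − r_1²)
r_1² = (-0.588)² = 0.345744
Numerator = 0.799 − 0.3457 = 0.4533; denominator = 1 − 0.3457 = 0.6543
φ_{22} = 0.4533 / 0.6543 = 0.693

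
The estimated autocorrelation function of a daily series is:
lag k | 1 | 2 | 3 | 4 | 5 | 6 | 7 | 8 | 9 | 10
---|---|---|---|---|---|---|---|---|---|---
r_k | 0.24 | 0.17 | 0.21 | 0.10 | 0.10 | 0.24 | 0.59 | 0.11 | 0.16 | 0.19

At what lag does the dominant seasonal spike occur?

The largest autocorrelation is r_7 = 0.59; the remaining lags stay at or below 0.24. The elevated value at lag 1 (0.24), dropping to 0.17 at lag 2, reflects decaying short-term dependence rather than seasonality.
The dominant spike at lag 7 indicates a seasonal period of 7.

7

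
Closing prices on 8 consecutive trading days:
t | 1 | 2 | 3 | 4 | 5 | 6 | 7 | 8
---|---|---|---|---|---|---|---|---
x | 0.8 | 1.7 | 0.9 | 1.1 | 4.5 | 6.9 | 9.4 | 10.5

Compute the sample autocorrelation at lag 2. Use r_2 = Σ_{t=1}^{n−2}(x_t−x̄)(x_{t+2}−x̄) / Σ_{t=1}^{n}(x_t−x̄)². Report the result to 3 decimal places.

0.259

Mean x̄ = (0.8 + 1.7 + 0.9 + 1.1 + 4.5 + 6.9 + 9.4 + 10.5)/8 = 4.4750
Deviations from mean: -3.6750, -2.7750, -3.5750, -3.3750, 0.0250, 2.4250, 4.9250, 6.0250
Σ(x_t−x̄)(x_{t+2}−x̄) = (13.1381) + (9.3656) + (-0.0894) + (-8.1844) + (0.1231) + (14.6106) = 28.9638
Denominator Σ(x_t−x̄)² = 111.8150
r_2 = 28.9638 / 111.8150 = 0.259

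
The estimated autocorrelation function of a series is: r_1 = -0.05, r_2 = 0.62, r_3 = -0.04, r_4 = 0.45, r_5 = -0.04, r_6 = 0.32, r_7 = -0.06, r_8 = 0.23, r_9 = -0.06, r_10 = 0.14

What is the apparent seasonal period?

The largest autocorrelation is r_2 = 0.62, with weaker echoes at lags 4 (0.45), 6 (0.32) and 8 (0.23); the remaining lags stay at or below 0.14.
The dominant spike at lag 2 indicates a seasonal period of 2.

2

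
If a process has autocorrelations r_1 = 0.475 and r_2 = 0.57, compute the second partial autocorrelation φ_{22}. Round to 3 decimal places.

0.445

φ_{22} = (r_2 − r_1²) / (1 − r_1²)
r_1² = (0.475)² = 0.225625
Numerator = 0.57 − 0.2256 = 0.3444; denominator = 1 − 0.2256 = 0.7744
φ_{22} = 0.3444 / 0.7744 = 0.445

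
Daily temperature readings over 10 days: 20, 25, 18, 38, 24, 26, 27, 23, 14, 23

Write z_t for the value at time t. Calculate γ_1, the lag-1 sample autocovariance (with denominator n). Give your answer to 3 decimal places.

Mean z̄ = (20 + 25 + 18 + 38 + 24 + 26 + 27 + 23 + 14 + 23)/10 = 23.8000
Σ_{t=1}^{9}(z_t−z̄)(z_{t+1}−z̄) = -70.4400
γ_1 = -70.4400 / 10 = -7.044

-7.044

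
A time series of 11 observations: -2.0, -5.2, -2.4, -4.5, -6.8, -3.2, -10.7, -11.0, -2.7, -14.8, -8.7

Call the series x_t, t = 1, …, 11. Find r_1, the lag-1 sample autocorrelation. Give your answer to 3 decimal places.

-0.043

Mean x̄ = (-2.0 − 5.2 − 2.4 − 4.5 − 6.8 − 3.2 − 10.7 − 11.0 − 2.7 − 14.8 − 8.7)/11 = -6.5455
Numerator Σ_{t=1}^{10}(x_t−x̄)(x_{t+1}−x̄) = -7.6793
Denominator Σ(x_t−x̄)² = 179.7673
r_1 = -7.6793 / 179.7673 = -0.043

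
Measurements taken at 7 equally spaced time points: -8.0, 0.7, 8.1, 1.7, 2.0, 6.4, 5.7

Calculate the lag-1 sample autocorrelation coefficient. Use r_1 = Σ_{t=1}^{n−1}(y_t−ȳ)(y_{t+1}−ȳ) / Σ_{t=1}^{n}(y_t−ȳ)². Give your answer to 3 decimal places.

0.094

Mean ȳ = (-8.0 + 0.7 + 8.1 + 1.7 + 2.0 + 6.4 + 5.7)/7 = 2.3714
Deviations from mean: -10.3714, -1.6714, 5.7286, -0.6714, -0.3714, 4.0286, 3.3286
Σ(y_t−ȳ)(y_{t+1}−ȳ) = (17.3351) + (-9.5749) + (-3.8463) + (0.2494) + (-1.4963) + (13.4094) = 16.0763
Denominator Σ(y_t−ȳ)² = 171.0743
r_1 = 16.0763 / 171.0743 = 0.094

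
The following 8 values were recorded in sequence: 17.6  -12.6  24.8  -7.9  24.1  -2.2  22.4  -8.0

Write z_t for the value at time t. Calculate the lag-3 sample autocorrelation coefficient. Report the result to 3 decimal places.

Mean z̄ = (17.6 − 12.6 + 24.8 − 7.9 + 24.1 − 2.2 + 22.4 − 8.0)/8 = 7.2750
Deviations from mean: 10.3250, -19.8750, 17.5250, -15.1750, 16.8250, -9.4750, 15.1250, -15.2750
Numerator Σ_{t=1}^{5}(z_t−z̄)(z_{t+3}−z̄) = -1143.6519
Denominator Σ(z_t−z̄)² = 1873.9750
r_3 = -1143.6519 / 1873.9750 = -0.610

-0.610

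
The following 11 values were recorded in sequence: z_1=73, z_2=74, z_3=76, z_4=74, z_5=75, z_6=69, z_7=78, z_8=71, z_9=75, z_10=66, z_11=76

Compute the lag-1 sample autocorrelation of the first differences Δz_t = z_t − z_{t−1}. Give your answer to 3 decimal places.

First differences Δz: 1, 2, -2, 1, -6, 9, -7, 4, -9, 10
Mean of differences = 0.3000
Numerator Σ(Δz_t−Δz̄)(Δz_{t+1}−Δz̄) = -278.6900
Denominator Σ(Δz_t−Δz̄)² = 372.1000
r_1(Δz) = -278.6900 / 372.1000 = -0.749

-0.749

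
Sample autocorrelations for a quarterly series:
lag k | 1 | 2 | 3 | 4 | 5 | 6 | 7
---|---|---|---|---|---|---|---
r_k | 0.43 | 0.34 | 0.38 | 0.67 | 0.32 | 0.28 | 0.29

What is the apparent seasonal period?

The largest autocorrelation is r_4 = 0.67; the remaining lags stay at or below 0.43. The elevated value at lag 1 (0.43), dropping to 0.34 at lag 2, reflects decaying short-term dependence rather than seasonality.
The dominant spike at lag 4 indicates a seasonal period of 4.

4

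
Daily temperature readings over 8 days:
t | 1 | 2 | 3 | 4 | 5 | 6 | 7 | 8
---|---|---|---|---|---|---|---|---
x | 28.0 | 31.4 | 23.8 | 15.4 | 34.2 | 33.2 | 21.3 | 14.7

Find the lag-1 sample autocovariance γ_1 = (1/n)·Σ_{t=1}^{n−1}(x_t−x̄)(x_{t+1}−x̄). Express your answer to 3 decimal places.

1.943

Mean x̄ = (28.0 + 31.4 + 23.8 + 15.4 + 34.2 + 33.2 + 21.3 + 14.7)/8 = 25.2500
Deviations: 2.7500, 6.1500, -1.4500, -9.8500, 8.9500, 7.9500, -3.9500, -10.5500
Σ_{t=1}^{7}(x_t−x̄)(x_{t+1}−x̄) = 15.5425
γ_1 = 15.5425 / 8 = 1.943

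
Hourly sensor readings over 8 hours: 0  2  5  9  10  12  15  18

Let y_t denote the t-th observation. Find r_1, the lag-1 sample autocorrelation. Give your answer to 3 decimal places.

Mean ȳ = (0 + 2 + 5 + 9 + 10 + 12 + 15 + 18)/8 = 8.8750
Deviations from mean: -8.8750, -6.8750, -3.8750, 0.1250, 1.1250, 3.1250, 6.1250, 9.1250
Numerator Σ_{t=1}^{7}(y_t−ȳ)(y_{t+1}−ȳ) = 165.8594
Denominator Σ(y_t−ȳ)² = 272.8750
r_1 = 165.8594 / 272.8750 = 0.608

0.608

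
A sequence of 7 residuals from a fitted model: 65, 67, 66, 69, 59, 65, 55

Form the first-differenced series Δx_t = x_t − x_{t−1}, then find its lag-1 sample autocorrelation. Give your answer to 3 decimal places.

-0.690

First differences Δx: 2, -1, 3, -10, 6, -10
Mean of differences = -1.6667
Numerator Σ(Δx_t−Δx̄)(Δx_{t+1}−Δx̄) = -161.1111
Denominator Σ(Δx_t−Δx̄)² = 233.3333
r_1(Δx) = -161.1111 / 233.3333 = -0.690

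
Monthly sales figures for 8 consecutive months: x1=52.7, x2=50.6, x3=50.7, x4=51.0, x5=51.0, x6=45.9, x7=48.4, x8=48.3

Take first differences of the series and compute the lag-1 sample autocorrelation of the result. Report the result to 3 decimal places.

First differences Δx: -2.1, 0.1, 0.3, 0.0, -5.1, 2.5, -0.1
Mean of differences = -0.6286
Numerator Σ(Δx_t−Δx̄)(Δx_{t+1}−Δx̄) = -14.9580
Denominator Σ(Δx_t−Δx̄)² = 34.0143
r_1(Δx) = -14.9580 / 34.0143 = -0.440

-0.440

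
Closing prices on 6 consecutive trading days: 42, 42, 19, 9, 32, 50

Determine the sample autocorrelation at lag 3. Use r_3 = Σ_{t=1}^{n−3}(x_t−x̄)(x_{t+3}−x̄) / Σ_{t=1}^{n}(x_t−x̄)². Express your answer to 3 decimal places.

-0.380

Mean x̄ = (42 + 42 + 19 + 9 + 32 + 50)/6 = 32.3333
Σ(x_t−x̄)(x_{t+3}−x̄) = (-225.5556) + (-3.2222) + (-235.5556) = -464.3333
Denominator Σ(x_t−x̄)² = 1221.3333
r_3 = -464.3333 / 1221.3333 = -0.380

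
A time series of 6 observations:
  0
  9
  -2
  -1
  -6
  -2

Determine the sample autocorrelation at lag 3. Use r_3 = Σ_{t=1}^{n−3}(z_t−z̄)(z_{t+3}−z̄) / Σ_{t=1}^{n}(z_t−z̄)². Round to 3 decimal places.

-0.402

Mean z̄ = (0 + 9 − 2 − 1 − 6 − 2)/6 = -0.3333
Σ(z_t−z̄)(z_{t+3}−z̄) = (-0.2222) + (-52.8889) + (2.7778) = -50.3333
Denominator Σ(z_t−z̄)² = 125.3333
r_3 = -50.3333 / 125.3333 = -0.402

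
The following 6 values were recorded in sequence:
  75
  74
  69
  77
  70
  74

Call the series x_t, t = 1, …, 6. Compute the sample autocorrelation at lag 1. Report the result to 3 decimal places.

-0.698

Mean x̄ = (75 + 74 + 69 + 77 + 70 + 74)/6 = 73.1667
Σ(x_t−x̄)(x_{t+1}−x̄) = (1.5278) + (-3.4722) + (-15.9722) + (-12.1389) + (-2.6389) = -32.6944
Denominator Σ(x_t−x̄)² = 46.8333
r_1 = -32.6944 / 46.8333 = -0.698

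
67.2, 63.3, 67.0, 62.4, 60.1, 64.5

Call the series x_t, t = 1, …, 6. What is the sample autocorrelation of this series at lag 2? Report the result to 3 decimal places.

Mean x̄ = (67.2 + 63.3 + 67.0 + 62.4 + 60.1 + 64.5)/6 = 64.0833
Deviations from mean: 3.1167, -0.7833, 2.9167, -1.6833, -3.9833, 0.4167
Σ(x_t−x̄)(x_{t+2}−x̄) = (9.0903) + (1.3186) + (-11.6181) + (-0.7014) = -1.9106
Denominator Σ(x_t−x̄)² = 37.7083
r_2 = -1.9106 / 37.7083 = -0.051

-0.051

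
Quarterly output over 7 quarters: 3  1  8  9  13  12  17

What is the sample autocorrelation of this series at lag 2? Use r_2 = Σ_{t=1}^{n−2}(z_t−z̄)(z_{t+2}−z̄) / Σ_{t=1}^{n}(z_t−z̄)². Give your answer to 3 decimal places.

Mean z̄ = (3 + 1 + 8 + 9 + 13 + 12 + 17)/7 = 9.0000
Σ(z_t−z̄)(z_{t+2}−z̄) = (6.0000) + (0.0000) + (-4.0000) + (0.0000) + (32.0000) = 34.0000
Denominator Σ(z_t−z̄)² = 190.0000
r_2 = 34.0000 / 190.0000 = 0.179

0.179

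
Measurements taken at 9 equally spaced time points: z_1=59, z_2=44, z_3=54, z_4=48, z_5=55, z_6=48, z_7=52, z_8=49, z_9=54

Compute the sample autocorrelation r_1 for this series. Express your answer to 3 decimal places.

Mean z̄ = (59 + 44 + 54 + 48 + 55 + 48 + 52 + 49 + 54)/9 = 51.4444
Numerator Σ_{t=1}^{8}(z_t−z̄)(z_{t+1}−z̄) = -118.0864
Denominator Σ(z_t−z̄)² = 168.2222
r_1 = -118.0864 / 168.2222 = -0.702

-0.702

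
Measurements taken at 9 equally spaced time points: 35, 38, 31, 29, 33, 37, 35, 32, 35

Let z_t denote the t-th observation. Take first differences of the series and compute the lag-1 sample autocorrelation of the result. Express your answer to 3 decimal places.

-0.086

First differences Δz: 3, -7, -2, 4, 4, -2, -3, 3
Mean of differences = 0.0000
Numerator Σ(Δz_t−Δz̄)(Δz_{t+1}−Δz̄) = -10.0000
Denominator Σ(Δz_t−Δz̄)² = 116.0000
r_1(Δz) = -10.0000 / 116.0000 = -0.086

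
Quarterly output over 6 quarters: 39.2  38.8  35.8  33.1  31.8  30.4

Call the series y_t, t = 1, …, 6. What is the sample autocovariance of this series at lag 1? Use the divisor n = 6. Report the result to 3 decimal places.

6.364

Mean ȳ = (39.2 + 38.8 + 35.8 + 33.1 + 31.8 + 30.4)/6 = 34.8500
Σ_{t=1}^{5}(y_t−ȳ)(y_{t+1}−ȳ) = 38.1825
γ_1 = 38.1825 / 6 = 6.364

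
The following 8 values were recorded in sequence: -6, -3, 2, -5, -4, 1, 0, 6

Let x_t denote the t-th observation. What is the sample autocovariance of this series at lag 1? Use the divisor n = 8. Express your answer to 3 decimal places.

Mean x̄ = (-6 − 3 + 2 − 5 − 4 + 1 + 0 + 6)/8 = -1.1250
Deviations: -4.8750, -1.8750, 3.1250, -3.8750, -2.8750, 2.1250, 1.1250, 7.1250
Σ_{t=1}^{7}(x_t−x̄)(x_{t+1}−x̄) = 6.6094
γ_1 = 6.6094 / 8 = 0.826

0.826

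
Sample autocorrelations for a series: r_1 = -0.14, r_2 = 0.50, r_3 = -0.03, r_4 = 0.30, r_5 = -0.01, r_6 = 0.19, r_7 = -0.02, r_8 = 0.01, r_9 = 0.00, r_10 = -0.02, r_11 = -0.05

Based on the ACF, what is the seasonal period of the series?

The largest autocorrelation is r_2 = 0.50, with weaker echoes at lags 4 (0.30) and 6 (0.19); the remaining lags stay at or below 0.01.
The dominant spike at lag 2 indicates a seasonal period of 2.

2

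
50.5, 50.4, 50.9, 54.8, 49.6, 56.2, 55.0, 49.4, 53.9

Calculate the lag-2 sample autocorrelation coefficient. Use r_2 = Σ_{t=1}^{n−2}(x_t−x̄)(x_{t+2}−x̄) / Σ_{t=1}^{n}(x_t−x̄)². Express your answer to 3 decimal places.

-0.053

Mean x̄ = (50.5 + 50.4 + 50.9 + 54.8 + 49.6 + 56.2 + 55.0 + 49.4 + 53.9)/9 = 52.3000
Σ(x_t−x̄)(x_{t+2}−x̄) = (2.5200) + (-4.7500) + (3.7800) + (9.7500) + (-7.2900) + (-11.3100) + (4.3200) = -2.9800
Denominator Σ(x_t−x̄)² = 55.8200
r_2 = -2.9800 / 55.8200 = -0.053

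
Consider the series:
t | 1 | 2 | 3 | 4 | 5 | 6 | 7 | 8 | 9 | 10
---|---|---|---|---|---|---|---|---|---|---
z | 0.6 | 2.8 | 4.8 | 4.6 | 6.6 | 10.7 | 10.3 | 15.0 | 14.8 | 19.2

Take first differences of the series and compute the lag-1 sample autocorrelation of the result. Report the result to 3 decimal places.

-0.687

First differences Δz: 2.2, 2.0, -0.2, 2.0, 4.1, -0.4, 4.7, -0.2, 4.4
Mean of differences = 2.0667
Numerator Σ(Δz_t−Δz̄)(Δz_{t+1}−Δz̄) = -22.6111
Denominator Σ(Δz_t−Δz̄)² = 32.9000
r_1(Δz) = -22.6111 / 32.9000 = -0.687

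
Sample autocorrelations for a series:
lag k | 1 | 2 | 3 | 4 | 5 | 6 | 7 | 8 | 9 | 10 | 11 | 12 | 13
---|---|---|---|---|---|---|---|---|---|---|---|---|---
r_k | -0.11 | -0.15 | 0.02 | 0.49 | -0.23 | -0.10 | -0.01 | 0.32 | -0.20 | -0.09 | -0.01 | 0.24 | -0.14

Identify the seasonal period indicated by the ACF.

4

The largest autocorrelation is r_4 = 0.49, with weaker echoes at lags 8 (0.32) and 12 (0.24); the remaining lags stay at or below 0.02.
The dominant spike at lag 4 indicates a seasonal period of 4.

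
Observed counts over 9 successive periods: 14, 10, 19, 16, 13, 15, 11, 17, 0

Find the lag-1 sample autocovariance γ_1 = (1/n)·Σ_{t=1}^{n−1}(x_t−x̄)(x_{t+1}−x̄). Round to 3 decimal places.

Mean x̄ = (14 + 10 + 19 + 16 + 13 + 15 + 11 + 17 + 0)/9 = 12.7778
Σ_{t=1}^{8}(x_t−x̄)(x_{t+1}−x̄) = -64.8272
γ_1 = -64.8272 / 9 = -7.203

-7.203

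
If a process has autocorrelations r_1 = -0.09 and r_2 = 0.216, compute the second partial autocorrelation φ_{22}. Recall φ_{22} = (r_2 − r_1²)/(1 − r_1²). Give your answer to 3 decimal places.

0.210

φ_{22} = (r_2 − r_1²) / (1 − r_1²)
r_1² = (-0.09)² = 0.0081
Numerator = 0.216 − 0.0081 = 0.2079; denominator = 1 − 0.0081 = 0.9919
φ_{22} = 0.2079 / 0.9919 = 0.210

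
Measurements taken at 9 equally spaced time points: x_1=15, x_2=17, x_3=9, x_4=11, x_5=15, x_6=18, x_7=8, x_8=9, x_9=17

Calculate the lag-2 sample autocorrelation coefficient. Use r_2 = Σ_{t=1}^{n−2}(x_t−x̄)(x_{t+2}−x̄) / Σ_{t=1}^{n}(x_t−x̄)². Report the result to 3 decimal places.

Mean x̄ = (15 + 17 + 9 + 11 + 15 + 18 + 8 + 9 + 17)/9 = 13.2222
Σ(x_t−x̄)(x_{t+2}−x̄) = (-7.5062) + (-8.3951) + (-7.5062) + (-10.6173) + (-9.2840) + (-20.1728) + (-19.7284) = -83.2099
Denominator Σ(x_t−x̄)² = 125.5556
r_2 = -83.2099 / 125.5556 = -0.663

-0.663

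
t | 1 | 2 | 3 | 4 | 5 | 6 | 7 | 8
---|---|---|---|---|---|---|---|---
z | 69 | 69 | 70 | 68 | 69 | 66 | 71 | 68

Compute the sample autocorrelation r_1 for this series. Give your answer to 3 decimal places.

Mean z̄ = (69 + 69 + 70 + 68 + 69 + 66 + 71 + 68)/8 = 68.7500
Deviations from mean: 0.2500, 0.2500, 1.2500, -0.7500, 0.2500, -2.7500, 2.2500, -0.7500
Numerator Σ_{t=1}^{7}(z_t−z̄)(z_{t+1}−z̄) = -9.3125
Denominator Σ(z_t−z̄)² = 15.5000
r_1 = -9.3125 / 15.5000 = -0.601

-0.601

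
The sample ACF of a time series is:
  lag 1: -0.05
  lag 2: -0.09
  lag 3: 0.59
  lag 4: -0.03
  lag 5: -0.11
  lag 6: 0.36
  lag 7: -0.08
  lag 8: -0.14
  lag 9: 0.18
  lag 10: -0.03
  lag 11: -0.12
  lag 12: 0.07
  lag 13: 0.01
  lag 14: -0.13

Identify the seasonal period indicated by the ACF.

The largest autocorrelation is r_3 = 0.59, with weaker echoes at lags 6 (0.36) and 9 (0.18); the remaining lags stay at or below 0.07.
The dominant spike at lag 3 indicates a seasonal period of 3.

3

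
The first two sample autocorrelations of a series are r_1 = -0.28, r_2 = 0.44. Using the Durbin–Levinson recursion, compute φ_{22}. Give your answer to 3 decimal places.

φ_{22} = (r_2 − r_1²) / (1 − r_1²)
r_1² = (-0.28)² = 0.0784
Numerator = 0.44 − 0.0784 = 0.3616; denominator = 1 − 0.0784 = 0.9216
φ_{22} = 0.3616 / 0.9216 = 0.392

0.392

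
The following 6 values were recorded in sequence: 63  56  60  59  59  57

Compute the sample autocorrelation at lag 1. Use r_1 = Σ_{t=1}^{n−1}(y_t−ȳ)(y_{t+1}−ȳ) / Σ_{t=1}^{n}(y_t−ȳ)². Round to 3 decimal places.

Mean ȳ = (63 + 56 + 60 + 59 + 59 + 57)/6 = 59.0000
Σ(y_t−ȳ)(y_{t+1}−ȳ) = (-12.0000) + (-3.0000) + (0.0000) + (0.0000) + (0.0000) = -15.0000
Denominator Σ(y_t−ȳ)² = 30.0000
r_1 = -15.0000 / 30.0000 = -0.500

-0.500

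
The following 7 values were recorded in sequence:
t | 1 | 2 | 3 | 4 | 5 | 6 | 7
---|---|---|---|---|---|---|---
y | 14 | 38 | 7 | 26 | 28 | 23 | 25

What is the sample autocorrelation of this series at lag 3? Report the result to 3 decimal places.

Mean ȳ = (14 + 38 + 7 + 26 + 28 + 23 + 25)/7 = 23.0000
Numerator Σ_{t=1}^{4}(y_t−ȳ)(y_{t+3}−ȳ) = 54.0000
Denominator Σ(y_t−ȳ)² = 600.0000
r_3 = 54.0000 / 600.0000 = 0.090

0.090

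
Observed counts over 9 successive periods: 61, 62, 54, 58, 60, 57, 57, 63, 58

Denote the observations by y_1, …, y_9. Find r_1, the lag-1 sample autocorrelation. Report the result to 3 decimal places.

Mean ȳ = (61 + 62 + 54 + 58 + 60 + 57 + 57 + 63 + 58)/9 = 58.8889
Numerator Σ_{t=1}^{8}(y_t−ȳ)(y_{t+1}−ȳ) = -15.2346
Denominator Σ(y_t−ȳ)² = 64.8889
r_1 = -15.2346 / 64.8889 = -0.235

-0.235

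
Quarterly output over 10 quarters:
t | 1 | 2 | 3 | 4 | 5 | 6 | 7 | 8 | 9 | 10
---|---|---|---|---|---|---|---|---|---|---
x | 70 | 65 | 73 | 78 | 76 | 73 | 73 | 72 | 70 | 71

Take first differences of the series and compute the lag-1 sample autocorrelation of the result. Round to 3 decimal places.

First differences Δx: -5, 8, 5, -2, -3, 0, -1, -2, 1
Mean of differences = 0.1111
Numerator Σ(Δx_t−Δx̄)(Δx_{t+1}−Δx̄) = -4.5679
Denominator Σ(Δx_t−Δx̄)² = 132.8889
r_1(Δx) = -4.5679 / 132.8889 = -0.034

-0.034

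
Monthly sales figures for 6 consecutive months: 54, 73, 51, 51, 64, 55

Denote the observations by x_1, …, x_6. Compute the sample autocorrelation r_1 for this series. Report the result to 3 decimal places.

Mean x̄ = (54 + 73 + 51 + 51 + 64 + 55)/6 = 58.0000
Deviations from mean: -4.0000, 15.0000, -7.0000, -7.0000, 6.0000, -3.0000
Numerator Σ_{t=1}^{5}(x_t−x̄)(x_{t+1}−x̄) = -176.0000
Denominator Σ(x_t−x̄)² = 384.0000
r_1 = -176.0000 / 384.0000 = -0.458

-0.458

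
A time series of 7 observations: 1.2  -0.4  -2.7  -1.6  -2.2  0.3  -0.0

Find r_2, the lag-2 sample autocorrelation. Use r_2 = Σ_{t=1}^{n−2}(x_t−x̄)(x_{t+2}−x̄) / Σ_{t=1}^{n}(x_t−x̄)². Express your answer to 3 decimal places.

-0.274

Mean x̄ = (1.2 − 0.4 − 2.7 − 1.6 − 2.2 + 0.3 − 0.0)/7 = -0.7714
Deviations from mean: 1.9714, 0.3714, -1.9286, -0.8286, -1.4286, 1.0714, 0.7714
Σ(x_t−x̄)(x_{t+2}−x̄) = (-3.8020) + (-0.3078) + (2.7551) + (-0.8878) + (-1.1020) = -3.3445
Denominator Σ(x_t−x̄)² = 12.2143
r_2 = -3.3445 / 12.2143 = -0.274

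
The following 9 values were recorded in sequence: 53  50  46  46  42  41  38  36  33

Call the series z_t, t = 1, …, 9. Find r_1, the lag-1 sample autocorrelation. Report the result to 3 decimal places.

Mean z̄ = (53 + 50 + 46 + 46 + 42 + 41 + 38 + 36 + 33)/9 = 42.7778
Numerator Σ_{t=1}^{8}(z_t−z̄)(z_{t+1}−z̄) = 213.5062
Denominator Σ(z_t−z̄)² = 345.5556
r_1 = 213.5062 / 345.5556 = 0.618

0.618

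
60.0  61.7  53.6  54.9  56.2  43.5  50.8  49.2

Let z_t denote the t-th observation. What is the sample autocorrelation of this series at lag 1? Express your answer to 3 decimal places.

0.285

Mean z̄ = (60.0 + 61.7 + 53.6 + 54.9 + 56.2 + 43.5 + 50.8 + 49.2)/8 = 53.7375
Deviations from mean: 6.2625, 7.9625, -0.1375, 1.1625, 2.4625, -10.2375, -2.9375, -4.5375
Σ(z_t−z̄)(z_{t+1}−z̄) = (49.8652) + (-1.0948) + (-0.1598) + (2.8627) + (-25.2098) + (30.0727) + (13.3289) = 69.6648
Denominator Σ(z_t−z̄)² = 244.0788
r_1 = 69.6648 / 244.0788 = 0.285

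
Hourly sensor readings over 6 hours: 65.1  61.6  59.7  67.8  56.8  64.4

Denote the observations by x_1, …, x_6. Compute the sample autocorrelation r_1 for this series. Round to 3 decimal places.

-0.697

Mean x̄ = (65.1 + 61.6 + 59.7 + 67.8 + 56.8 + 64.4)/6 = 62.5667
Σ(x_t−x̄)(x_{t+1}−x̄) = (-2.4489) + (2.7711) + (-15.0022) + (-30.1789) + (-10.5722) = -55.4311
Denominator Σ(x_t−x̄)² = 79.5733
r_1 = -55.4311 / 79.5733 = -0.697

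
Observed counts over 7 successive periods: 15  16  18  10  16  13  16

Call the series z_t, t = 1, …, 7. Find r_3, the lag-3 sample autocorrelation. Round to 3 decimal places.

-0.264

Mean z̄ = (15 + 16 + 18 + 10 + 16 + 13 + 16)/7 = 14.8571
Deviations from mean: 0.1429, 1.1429, 3.1429, -4.8571, 1.1429, -1.8571, 1.1429
Σ(z_t−z̄)(z_{t+3}−z̄) = (-0.6939) + (1.3061) + (-5.8367) + (-5.5510) = -10.7755
Denominator Σ(z_t−z̄)² = 40.8571
r_3 = -10.7755 / 40.8571 = -0.264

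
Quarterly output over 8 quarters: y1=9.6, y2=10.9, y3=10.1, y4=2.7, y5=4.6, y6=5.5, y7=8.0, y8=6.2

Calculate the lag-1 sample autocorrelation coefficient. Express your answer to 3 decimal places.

Mean ȳ = (9.6 + 10.9 + 10.1 + 2.7 + 4.6 + 5.5 + 8.0 + 6.2)/8 = 7.2000
Deviations from mean: 2.4000, 3.7000, 2.9000, -4.5000, -2.6000, -1.7000, 0.8000, -1.0000
Σ(y_t−ȳ)(y_{t+1}−ȳ) = (8.8800) + (10.7300) + (-13.0500) + (11.7000) + (4.4200) + (-1.3600) + (-0.8000) = 20.5200
Denominator Σ(y_t−ȳ)² = 59.4000
r_1 = 20.5200 / 59.4000 = 0.345

0.345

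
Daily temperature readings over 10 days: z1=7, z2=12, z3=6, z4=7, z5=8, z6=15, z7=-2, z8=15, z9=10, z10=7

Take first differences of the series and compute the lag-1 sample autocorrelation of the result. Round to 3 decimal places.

-0.699

First differences Δz: 5, -6, 1, 1, 7, -17, 17, -5, -3
Mean of differences = 0.0000
Numerator Σ(Δz_t−Δz̄)(Δz_{t+1}−Δz̄) = -506.0000
Denominator Σ(Δz_t−Δz̄)² = 724.0000
r_1(Δz) = -506.0000 / 724.0000 = -0.699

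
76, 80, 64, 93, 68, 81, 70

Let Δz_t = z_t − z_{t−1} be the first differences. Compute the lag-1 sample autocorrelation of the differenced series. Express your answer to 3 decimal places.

First differences Δz: 4, -16, 29, -25, 13, -11
Mean of differences = -1.0000
Numerator Σ(Δz_t−Δz̄)(Δz_{t+1}−Δz̄) = -1721.0000
Denominator Σ(Δz_t−Δz̄)² = 2022.0000
r_1(Δz) = -1721.0000 / 2022.0000 = -0.851

-0.851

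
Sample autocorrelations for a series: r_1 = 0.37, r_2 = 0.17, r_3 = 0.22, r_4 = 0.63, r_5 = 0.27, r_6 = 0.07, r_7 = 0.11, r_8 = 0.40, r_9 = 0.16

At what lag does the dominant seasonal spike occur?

The largest autocorrelation is r_4 = 0.63, with a weaker echo at lag 8 (0.40); the remaining lags stay at or below 0.37. The elevated value at lag 1 (0.37), dropping to 0.17 at lag 2, reflects decaying short-term dependence rather than seasonality.
The dominant spike at lag 4 indicates a seasonal period of 4.

4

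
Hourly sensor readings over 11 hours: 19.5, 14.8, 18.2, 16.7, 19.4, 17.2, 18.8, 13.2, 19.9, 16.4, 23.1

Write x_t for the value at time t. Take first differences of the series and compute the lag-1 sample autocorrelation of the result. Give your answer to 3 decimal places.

-0.704

First differences Δx: -4.7, 3.4, -1.5, 2.7, -2.2, 1.6, -5.6, 6.7, -3.5, 6.7
Mean of differences = 0.3600
Numerator Σ(Δx_t−Δx̄)(Δx_{t+1}−Δx̄) = -128.6756
Denominator Σ(Δx_t−Δx̄)² = 182.6840
r_1(Δx) = -128.6756 / 182.6840 = -0.704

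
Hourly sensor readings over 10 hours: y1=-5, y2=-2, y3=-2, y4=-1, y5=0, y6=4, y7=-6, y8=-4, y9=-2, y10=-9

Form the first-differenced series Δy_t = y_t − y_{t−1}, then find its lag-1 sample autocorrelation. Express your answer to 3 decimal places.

First differences Δy: 3, 0, 1, 1, 4, -10, 2, 2, -7
Mean of differences = -0.4444
Numerator Σ(Δy_t−Δȳ)(Δy_{t+1}−Δȳ) = -65.1975
Denominator Σ(Δy_t−Δȳ)² = 182.2222
r_1(Δy) = -65.1975 / 182.2222 = -0.358

-0.358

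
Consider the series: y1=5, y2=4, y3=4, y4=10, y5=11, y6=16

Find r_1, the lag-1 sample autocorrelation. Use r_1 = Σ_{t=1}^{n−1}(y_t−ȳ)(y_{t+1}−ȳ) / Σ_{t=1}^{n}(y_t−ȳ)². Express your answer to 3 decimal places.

0.434

Mean ȳ = (5 + 4 + 4 + 10 + 11 + 16)/6 = 8.3333
Deviations from mean: -3.3333, -4.3333, -4.3333, 1.6667, 2.6667, 7.6667
Numerator Σ_{t=1}^{5}(y_t−ȳ)(y_{t+1}−ȳ) = 50.8889
Denominator Σ(y_t−ȳ)² = 117.3333
r_1 = 50.8889 / 117.3333 = 0.434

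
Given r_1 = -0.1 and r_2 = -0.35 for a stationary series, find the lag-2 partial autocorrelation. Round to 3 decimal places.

-0.364

φ_{22} = (r_2 − r_1²) / (1 − r_1²)
r_1² = (-0.1)² = 0.01
Numerator = -0.35 − 0.0100 = -0.3600; denominator = 1 − 0.0100 = 0.9900
φ_{22} = -0.3600 / 0.9900 = -0.364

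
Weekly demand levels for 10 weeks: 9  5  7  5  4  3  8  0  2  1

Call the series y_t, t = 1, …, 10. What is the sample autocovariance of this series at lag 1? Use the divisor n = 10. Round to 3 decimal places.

Mean ȳ = (9 + 5 + 7 + 5 + 4 + 3 + 8 + 0 + 2 + 1)/10 = 4.4000
Σ_{t=1}^{9}(y_t−ȳ)(y_{t+1}−ȳ) = 4.0400
γ_1 = 4.0400 / 10 = 0.404

0.404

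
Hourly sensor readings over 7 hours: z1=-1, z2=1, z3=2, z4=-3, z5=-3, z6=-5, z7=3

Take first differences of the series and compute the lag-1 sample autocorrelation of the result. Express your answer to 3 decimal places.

-0.162

First differences Δz: 2, 1, -5, 0, -2, 8
Mean of differences = 0.6667
Numerator Σ(Δz_t−Δz̄)(Δz_{t+1}−Δz̄) = -15.4444
Denominator Σ(Δz_t−Δz̄)² = 95.3333
r_1(Δz) = -15.4444 / 95.3333 = -0.162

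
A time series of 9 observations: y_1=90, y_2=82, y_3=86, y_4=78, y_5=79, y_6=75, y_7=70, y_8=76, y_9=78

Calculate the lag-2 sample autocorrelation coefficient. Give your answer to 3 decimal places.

0.354

Mean ȳ = (90 + 82 + 86 + 78 + 79 + 75 + 70 + 76 + 78)/9 = 79.3333
Σ(y_t−ȳ)(y_{t+2}−ȳ) = (71.1111) + (-3.5556) + (-2.2222) + (5.7778) + (3.1111) + (14.4444) + (12.4444) = 101.1111
Denominator Σ(y_t−ȳ)² = 286.0000
r_2 = 101.1111 / 286.0000 = 0.354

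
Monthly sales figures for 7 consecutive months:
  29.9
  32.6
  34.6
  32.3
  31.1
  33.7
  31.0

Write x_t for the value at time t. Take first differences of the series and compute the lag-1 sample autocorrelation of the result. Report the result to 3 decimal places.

First differences Δx: 2.7, 2.0, -2.3, -1.2, 2.6, -2.7
Mean of differences = 0.1833
Numerator Σ(Δx_t−Δx̄)(Δx_{t+1}−Δx̄) = -6.8153
Denominator Σ(Δx_t−Δx̄)² = 31.8683
r_1(Δx) = -6.8153 / 31.8683 = -0.214

-0.214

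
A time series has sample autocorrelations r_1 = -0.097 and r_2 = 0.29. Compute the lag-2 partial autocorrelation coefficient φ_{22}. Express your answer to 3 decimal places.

φ_{22} = (r_2 − r_1²) / (1 − r_1²)
r_1² = (-0.097)² = 0.009409
Numerator = 0.29 − 0.0094 = 0.2806; denominator = 1 − 0.0094 = 0.9906
φ_{22} = 0.2806 / 0.9906 = 0.283

0.283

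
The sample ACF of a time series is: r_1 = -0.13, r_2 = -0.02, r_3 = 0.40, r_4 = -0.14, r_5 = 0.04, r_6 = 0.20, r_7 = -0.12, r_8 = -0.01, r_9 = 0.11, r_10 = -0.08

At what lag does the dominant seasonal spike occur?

3

The largest autocorrelation is r_3 = 0.40, with a weaker echo at lag 6 (0.20); the remaining lags stay at or below 0.11.
The dominant spike at lag 3 indicates a seasonal period of 3.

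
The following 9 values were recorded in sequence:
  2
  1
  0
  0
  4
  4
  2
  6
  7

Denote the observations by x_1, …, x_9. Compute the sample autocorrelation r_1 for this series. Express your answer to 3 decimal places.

Mean x̄ = (2 + 1 + 0 + 0 + 4 + 4 + 2 + 6 + 7)/9 = 2.8889
Numerator Σ_{t=1}^{8}(x_t−x̄)(x_{t+1}−x̄) = 22.5432
Denominator Σ(x_t−x̄)² = 50.8889
r_1 = 22.5432 / 50.8889 = 0.443

0.443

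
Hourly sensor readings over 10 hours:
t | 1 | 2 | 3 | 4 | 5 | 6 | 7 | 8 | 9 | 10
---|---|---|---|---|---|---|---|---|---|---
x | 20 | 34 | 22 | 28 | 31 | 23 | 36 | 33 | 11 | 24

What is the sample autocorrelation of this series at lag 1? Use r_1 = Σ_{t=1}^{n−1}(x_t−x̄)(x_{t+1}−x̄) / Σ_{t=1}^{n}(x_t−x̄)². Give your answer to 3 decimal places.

-0.245

Mean x̄ = (20 + 34 + 22 + 28 + 31 + 23 + 36 + 33 + 11 + 24)/10 = 26.2000
Numerator Σ_{t=1}^{9}(x_t−x̄)(x_{t+1}−x̄) = -130.0400
Denominator Σ(x_t−x̄)² = 531.6000
r_1 = -130.0400 / 531.6000 = -0.245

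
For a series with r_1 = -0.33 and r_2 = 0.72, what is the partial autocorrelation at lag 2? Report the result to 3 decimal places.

φ_{22} = (r_2 − r_1²) / (1 − r_1²)
r_1² = (-0.33)² = 0.1089
Numerator = 0.72 − 0.1089 = 0.6111; denominator = 1 − 0.1089 = 0.8911
φ_{22} = 0.6111 / 0.8911 = 0.686

0.686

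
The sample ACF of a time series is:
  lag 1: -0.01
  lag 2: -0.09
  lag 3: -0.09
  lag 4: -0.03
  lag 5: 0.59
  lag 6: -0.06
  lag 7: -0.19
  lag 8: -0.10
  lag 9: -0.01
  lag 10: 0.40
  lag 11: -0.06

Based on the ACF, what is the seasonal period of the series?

The largest autocorrelation is r_5 = 0.59, with a weaker echo at lag 10 (0.40); the remaining lags stay at or below -0.01.
The dominant spike at lag 5 indicates a seasonal period of 5.

5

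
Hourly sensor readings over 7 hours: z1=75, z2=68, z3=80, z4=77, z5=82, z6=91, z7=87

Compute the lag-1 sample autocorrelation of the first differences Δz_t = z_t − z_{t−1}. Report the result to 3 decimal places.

-0.587

First differences Δz: -7, 12, -3, 5, 9, -4
Mean of differences = 2.0000
Numerator Σ(Δz_t−Δz̄)(Δz_{t+1}−Δz̄) = -176.0000
Denominator Σ(Δz_t−Δz̄)² = 300.0000
r_1(Δz) = -176.0000 / 300.0000 = -0.587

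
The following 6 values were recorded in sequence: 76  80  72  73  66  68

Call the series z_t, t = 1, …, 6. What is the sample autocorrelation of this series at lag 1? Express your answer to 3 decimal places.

0.367

Mean z̄ = (76 + 80 + 72 + 73 + 66 + 68)/6 = 72.5000
Deviations from mean: 3.5000, 7.5000, -0.5000, 0.5000, -6.5000, -4.5000
Numerator Σ_{t=1}^{5}(z_t−z̄)(z_{t+1}−z̄) = 48.2500
Denominator Σ(z_t−z̄)² = 131.5000
r_1 = 48.2500 / 131.5000 = 0.367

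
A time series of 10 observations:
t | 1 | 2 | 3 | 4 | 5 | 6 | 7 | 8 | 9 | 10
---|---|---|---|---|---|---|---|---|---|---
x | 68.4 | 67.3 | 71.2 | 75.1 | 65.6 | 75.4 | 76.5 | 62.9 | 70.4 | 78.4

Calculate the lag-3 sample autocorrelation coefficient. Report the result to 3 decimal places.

0.479

Mean x̄ = (68.4 + 67.3 + 71.2 + 75.1 + 65.6 + 75.4 + 76.5 + 62.9 + 70.4 + 78.4)/10 = 71.1200
Σ(x_t−x̄)(x_{t+3}−x̄) = (-10.8256) + (21.0864) + (0.3424) + (21.4124) + (45.3744) + (-3.0816) + (39.1664) = 113.4748
Denominator Σ(x_t−x̄)² = 236.6560
r_3 = 113.4748 / 236.6560 = 0.479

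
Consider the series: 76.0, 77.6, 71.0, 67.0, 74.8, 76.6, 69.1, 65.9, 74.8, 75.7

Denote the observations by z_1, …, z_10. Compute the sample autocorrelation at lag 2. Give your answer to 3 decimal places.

Mean z̄ = (76.0 + 77.6 + 71.0 + 67.0 + 74.8 + 76.6 + 69.1 + 65.9 + 74.8 + 75.7)/10 = 72.8500
Numerator Σ_{t=1}^{8}(z_t−z̄)(z_{t+2}−z̄) = -119.6550
Denominator Σ(z_t−z̄)² = 162.2850
r_2 = -119.6550 / 162.2850 = -0.737

-0.737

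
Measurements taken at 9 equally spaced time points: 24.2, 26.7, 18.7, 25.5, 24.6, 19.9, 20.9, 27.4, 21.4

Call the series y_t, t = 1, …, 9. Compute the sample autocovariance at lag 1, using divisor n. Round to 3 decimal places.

-3.745

Mean ȳ = (24.2 + 26.7 + 18.7 + 25.5 + 24.6 + 19.9 + 20.9 + 27.4 + 21.4)/9 = 23.2556
Σ_{t=1}^{8}(y_t−ȳ)(y_{t+1}−ȳ) = -33.7053
γ_1 = -33.7053 / 9 = -3.745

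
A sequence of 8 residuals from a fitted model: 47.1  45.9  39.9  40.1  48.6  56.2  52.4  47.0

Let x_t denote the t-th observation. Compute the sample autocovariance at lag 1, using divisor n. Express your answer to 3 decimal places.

Mean x̄ = (47.1 + 45.9 + 39.9 + 40.1 + 48.6 + 56.2 + 52.4 + 47.0)/8 = 47.1500
Σ_{t=1}^{7}(x_t−x̄)(x_{t+1}−x̄) = 109.8625
γ_1 = 109.8625 / 8 = 13.733

13.733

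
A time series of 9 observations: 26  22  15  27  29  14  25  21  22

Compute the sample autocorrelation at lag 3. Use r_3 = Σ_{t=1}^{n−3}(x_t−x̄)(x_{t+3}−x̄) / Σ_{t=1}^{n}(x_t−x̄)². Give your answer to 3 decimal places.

0.388

Mean x̄ = (26 + 22 + 15 + 27 + 29 + 14 + 25 + 21 + 22)/9 = 22.3333
Σ(x_t−x̄)(x_{t+3}−x̄) = (17.1111) + (-2.2222) + (61.1111) + (12.4444) + (-8.8889) + (2.7778) = 82.3333
Denominator Σ(x_t−x̄)² = 212.0000
r_3 = 82.3333 / 212.0000 = 0.388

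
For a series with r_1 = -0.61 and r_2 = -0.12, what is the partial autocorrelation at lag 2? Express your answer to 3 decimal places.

-0.784

φ_{22} = (r_2 − r_1²) / (1 − r_1²)
r_1² = (-0.61)² = 0.3721
Numerator = -0.12 − 0.3721 = -0.4921; denominator = 1 − 0.3721 = 0.6279
φ_{22} = -0.4921 / 0.6279 = -0.784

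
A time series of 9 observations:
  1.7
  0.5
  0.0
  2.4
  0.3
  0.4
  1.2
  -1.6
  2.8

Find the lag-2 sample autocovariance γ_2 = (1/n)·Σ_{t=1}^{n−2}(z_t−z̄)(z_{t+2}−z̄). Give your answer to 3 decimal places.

Mean z̄ = (1.7 + 0.5 + 0.0 + 2.4 + 0.3 + 0.4 + 1.2 − 1.6 + 2.8)/9 = 0.8556
Σ_{t=1}^{7}(z_t−z̄)(z_{t+2}−z̄) = 0.0972
γ_2 = 0.0972 / 9 = 0.011

0.011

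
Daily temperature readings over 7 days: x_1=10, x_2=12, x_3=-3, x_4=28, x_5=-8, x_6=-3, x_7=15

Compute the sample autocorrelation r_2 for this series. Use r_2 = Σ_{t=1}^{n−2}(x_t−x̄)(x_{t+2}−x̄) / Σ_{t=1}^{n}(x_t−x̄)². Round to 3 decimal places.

Mean x̄ = (10 + 12 − 3 + 28 − 8 − 3 + 15)/7 = 7.2857
Deviations from mean: 2.7143, 4.7143, -10.2857, 20.7143, -15.2857, -10.2857, 7.7143
Numerator Σ_{t=1}^{5}(x_t−x̄)(x_{t+2}−x̄) = -104.0204
Denominator Σ(x_t−x̄)² = 963.4286
r_2 = -104.0204 / 963.4286 = -0.108

-0.108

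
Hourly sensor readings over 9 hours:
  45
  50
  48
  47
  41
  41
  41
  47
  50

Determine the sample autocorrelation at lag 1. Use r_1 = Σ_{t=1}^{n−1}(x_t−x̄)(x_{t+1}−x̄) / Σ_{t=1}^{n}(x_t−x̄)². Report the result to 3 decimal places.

0.416

Mean x̄ = (45 + 50 + 48 + 47 + 41 + 41 + 41 + 47 + 50)/9 = 45.5556
Numerator Σ_{t=1}^{8}(x_t−x̄)(x_{t+1}−x̄) = 46.6914
Denominator Σ(x_t−x̄)² = 112.2222
r_1 = 46.6914 / 112.2222 = 0.416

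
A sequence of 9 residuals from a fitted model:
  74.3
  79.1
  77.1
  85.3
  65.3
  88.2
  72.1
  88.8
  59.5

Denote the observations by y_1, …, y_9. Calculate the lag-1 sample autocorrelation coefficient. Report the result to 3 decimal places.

-0.673

Mean ȳ = (74.3 + 79.1 + 77.1 + 85.3 + 65.3 + 88.2 + 72.1 + 88.8 + 59.5)/9 = 76.6333
Numerator Σ_{t=1}^{8}(y_t−ȳ)(y_{t+1}−ȳ) = -545.9178
Denominator Σ(y_t−ȳ)² = 811.2200
r_1 = -545.9178 / 811.2200 = -0.673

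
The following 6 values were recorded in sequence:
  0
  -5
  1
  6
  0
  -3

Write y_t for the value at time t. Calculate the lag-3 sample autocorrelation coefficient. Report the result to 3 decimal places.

-0.044

Mean ȳ = (0 − 5 + 1 + 6 + 0 − 3)/6 = -0.1667
Deviations from mean: 0.1667, -4.8333, 1.1667, 6.1667, 0.1667, -2.8333
Σ(y_t−ȳ)(y_{t+3}−ȳ) = (1.0278) + (-0.8056) + (-3.3056) = -3.0833
Denominator Σ(y_t−ȳ)² = 70.8333
r_3 = -3.0833 / 70.8333 = -0.044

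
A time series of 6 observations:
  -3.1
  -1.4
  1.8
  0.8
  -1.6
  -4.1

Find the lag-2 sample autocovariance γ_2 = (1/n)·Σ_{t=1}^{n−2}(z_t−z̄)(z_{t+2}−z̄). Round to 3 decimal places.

-2.129

Mean z̄ = (-3.1 − 1.4 + 1.8 + 0.8 − 1.6 − 4.1)/6 = -1.2667
Deviations: -1.8333, -0.1333, 3.0667, 2.0667, -0.3333, -2.8333
Σ_{t=1}^{4}(z_t−z̄)(z_{t+2}−z̄) = -12.7756
γ_2 = -12.7756 / 6 = -2.129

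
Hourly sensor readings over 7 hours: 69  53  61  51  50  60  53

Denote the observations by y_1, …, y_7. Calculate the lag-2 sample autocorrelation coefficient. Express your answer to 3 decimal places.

Mean ȳ = (69 + 53 + 61 + 51 + 50 + 60 + 53)/7 = 56.7143
Σ(y_t−ȳ)(y_{t+2}−ȳ) = (52.6531) + (21.2245) + (-28.7755) + (-18.7755) + (24.9388) = 51.2653
Denominator Σ(y_t−ȳ)² = 285.4286
r_2 = 51.2653 / 285.4286 = 0.180

0.180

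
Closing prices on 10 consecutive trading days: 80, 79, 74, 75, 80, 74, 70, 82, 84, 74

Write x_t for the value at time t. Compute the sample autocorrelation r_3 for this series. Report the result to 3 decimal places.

0.226

Mean x̄ = (80 + 79 + 74 + 75 + 80 + 74 + 70 + 82 + 84 + 74)/10 = 77.2000
Σ(x_t−x̄)(x_{t+3}−x̄) = (-6.1600) + (5.0400) + (10.2400) + (15.8400) + (13.4400) + (-21.7600) + (23.0400) = 39.6800
Denominator Σ(x_t−x̄)² = 175.6000
r_3 = 39.6800 / 175.6000 = 0.226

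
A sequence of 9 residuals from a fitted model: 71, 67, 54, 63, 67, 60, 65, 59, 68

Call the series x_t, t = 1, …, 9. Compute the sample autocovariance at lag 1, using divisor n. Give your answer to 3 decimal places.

-5.104

Mean x̄ = (71 + 67 + 54 + 63 + 67 + 60 + 65 + 59 + 68)/9 = 63.7778
Σ_{t=1}^{8}(x_t−x̄)(x_{t+1}−x̄) = -45.9383
γ_1 = -45.9383 / 9 = -5.104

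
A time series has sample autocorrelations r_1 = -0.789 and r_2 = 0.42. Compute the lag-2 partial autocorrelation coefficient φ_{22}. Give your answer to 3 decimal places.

φ_{22} = (r_2 − r_1²) / (1 − r_1²)
r_1² = (-0.789)² = 0.622521
Numerator = 0.42 − 0.6225 = -0.2025; denominator = 1 − 0.6225 = 0.3775
φ_{22} = -0.2025 / 0.3775 = -0.537

-0.537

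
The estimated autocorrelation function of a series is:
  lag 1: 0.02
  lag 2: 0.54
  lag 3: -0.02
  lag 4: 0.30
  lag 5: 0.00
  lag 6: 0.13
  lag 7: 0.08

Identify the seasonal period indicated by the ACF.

The largest autocorrelation is r_2 = 0.54, with a weaker echo at lag 4 (0.30); the remaining lags stay at or below 0.13.
The dominant spike at lag 2 indicates a seasonal period of 2.

2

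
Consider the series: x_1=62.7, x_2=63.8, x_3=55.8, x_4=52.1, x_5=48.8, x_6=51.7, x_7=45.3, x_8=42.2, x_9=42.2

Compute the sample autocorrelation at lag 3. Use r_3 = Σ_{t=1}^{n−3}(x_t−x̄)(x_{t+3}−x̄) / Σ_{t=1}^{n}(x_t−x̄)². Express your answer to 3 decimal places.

-0.011

Mean x̄ = (62.7 + 63.8 + 55.8 + 52.1 + 48.8 + 51.7 + 45.3 + 42.2 + 42.2)/9 = 51.6222
Σ(x_t−x̄)(x_{t+3}−x̄) = (5.2927) + (-34.3684) + (0.3249) + (-3.0206) + (26.5916) + (-0.7328) = -5.9126
Denominator Σ(x_t−x̄)² = 514.1956
r_3 = -5.9126 / 514.1956 = -0.011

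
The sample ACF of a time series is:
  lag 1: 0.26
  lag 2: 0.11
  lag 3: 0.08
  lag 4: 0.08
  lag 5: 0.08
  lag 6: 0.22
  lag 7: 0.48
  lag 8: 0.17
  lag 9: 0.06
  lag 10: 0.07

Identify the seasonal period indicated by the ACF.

The largest autocorrelation is r_7 = 0.48; the remaining lags stay at or below 0.26. The elevated value at lag 1 (0.26), dropping to 0.11 at lag 2, reflects decaying short-term dependence rather than seasonality.
The dominant spike at lag 7 indicates a seasonal period of 7.

7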